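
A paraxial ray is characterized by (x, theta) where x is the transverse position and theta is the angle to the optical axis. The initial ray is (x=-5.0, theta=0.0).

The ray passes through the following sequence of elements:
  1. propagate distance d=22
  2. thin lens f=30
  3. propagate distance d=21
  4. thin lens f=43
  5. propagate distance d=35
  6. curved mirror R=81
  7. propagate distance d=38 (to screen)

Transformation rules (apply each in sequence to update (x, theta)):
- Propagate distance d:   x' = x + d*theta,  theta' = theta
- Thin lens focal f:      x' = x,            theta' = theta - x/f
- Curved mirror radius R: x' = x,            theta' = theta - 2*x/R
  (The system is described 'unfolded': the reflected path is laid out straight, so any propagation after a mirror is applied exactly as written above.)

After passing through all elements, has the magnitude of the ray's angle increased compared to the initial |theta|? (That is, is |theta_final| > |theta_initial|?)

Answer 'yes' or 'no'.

Initial: x=-5.0000 theta=0.0000
After 1 (propagate distance d=22): x=-5.0000 theta=0.0000
After 2 (thin lens f=30): x=-5.0000 theta=1/6 (≈0.1667)
After 3 (propagate distance d=21): x=-1.5000 theta=1/6 (≈0.1667)
After 4 (thin lens f=43): x=-1.5000 theta=26/129 (≈0.2016)
After 5 (propagate distance d=35): x=1433/258 (≈5.5543) theta=26/129 (≈0.2016)
After 6 (curved mirror R=81): x=1433/258 (≈5.5543) theta=673/10449 (≈0.0644)
After 7 (propagate distance d=38 (to screen)): x=167221/20898 (≈8.0018) theta=673/10449 (≈0.0644)
|theta_initial|=0.0000 |theta_final|=673/10449 (≈0.0644) -> increased

Answer: yes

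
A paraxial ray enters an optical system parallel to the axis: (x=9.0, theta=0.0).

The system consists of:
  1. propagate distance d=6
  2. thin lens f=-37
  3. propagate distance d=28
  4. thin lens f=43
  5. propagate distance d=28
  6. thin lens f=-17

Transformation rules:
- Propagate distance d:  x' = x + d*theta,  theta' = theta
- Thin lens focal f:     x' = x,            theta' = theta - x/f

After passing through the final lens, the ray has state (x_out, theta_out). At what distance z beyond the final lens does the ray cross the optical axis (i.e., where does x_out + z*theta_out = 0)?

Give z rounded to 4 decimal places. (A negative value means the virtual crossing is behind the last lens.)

Initial: x=9.0000 theta=0.0000
After 1 (propagate distance d=6): x=9.0000 theta=0.0000
After 2 (thin lens f=-37): x=9.0000 theta=9/37 (≈0.2432)
After 3 (propagate distance d=28): x=585/37 (≈15.8108) theta=9/37 (≈0.2432)
After 4 (thin lens f=43): x=585/37 (≈15.8108) theta=-198/1591 (≈-0.1245)
After 5 (propagate distance d=28): x=19611/1591 (≈12.3262) theta=-198/1591 (≈-0.1245)
After 6 (thin lens f=-17): x=19611/1591 (≈12.3262) theta=16245/27047 (≈0.6006)
z_focus = -x_out/theta_out = -(19611/1591)/(16245/27047) = -37043/1805 ≈ -20.5224
Rounded to 4 decimal places: z = -20.5224

Answer: -20.5224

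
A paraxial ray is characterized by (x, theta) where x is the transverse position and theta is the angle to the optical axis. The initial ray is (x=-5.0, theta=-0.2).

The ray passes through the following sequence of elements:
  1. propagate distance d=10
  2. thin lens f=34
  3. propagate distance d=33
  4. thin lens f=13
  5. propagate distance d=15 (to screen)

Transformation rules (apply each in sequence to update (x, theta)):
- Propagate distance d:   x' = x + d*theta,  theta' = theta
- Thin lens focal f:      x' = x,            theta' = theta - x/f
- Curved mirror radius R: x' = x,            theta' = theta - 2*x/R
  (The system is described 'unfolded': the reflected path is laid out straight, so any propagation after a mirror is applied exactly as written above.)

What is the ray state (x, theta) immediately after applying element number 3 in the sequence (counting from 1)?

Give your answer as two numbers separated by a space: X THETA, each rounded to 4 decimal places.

Answer: -6.8059 0.0059

Derivation:
Initial: x=-5.0000 theta=-0.2000
After 1 (propagate distance d=10): x=-7.0000 theta=-0.2000
After 2 (thin lens f=34): x=-7.0000 theta=1/170 (≈0.0059)
After 3 (propagate distance d=33): x=-1157/170 (≈-6.8059) theta=1/170 (≈0.0059)
Rounded to 4 decimal places: x = -6.8059, theta = 0.0059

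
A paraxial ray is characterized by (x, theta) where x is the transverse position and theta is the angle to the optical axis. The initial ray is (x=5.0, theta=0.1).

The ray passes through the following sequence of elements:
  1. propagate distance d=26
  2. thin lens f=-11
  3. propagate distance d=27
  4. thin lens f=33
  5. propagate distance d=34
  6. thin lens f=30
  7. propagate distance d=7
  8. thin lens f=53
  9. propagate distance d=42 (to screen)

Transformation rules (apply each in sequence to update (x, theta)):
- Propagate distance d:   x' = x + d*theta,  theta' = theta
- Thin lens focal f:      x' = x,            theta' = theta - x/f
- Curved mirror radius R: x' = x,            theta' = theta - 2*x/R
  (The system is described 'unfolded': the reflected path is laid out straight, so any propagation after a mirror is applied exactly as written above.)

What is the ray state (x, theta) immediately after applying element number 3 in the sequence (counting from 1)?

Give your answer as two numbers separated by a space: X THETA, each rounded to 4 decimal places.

Answer: 28.9545 0.7909

Derivation:
Initial: x=5.0000 theta=0.1000
After 1 (propagate distance d=26): x=7.6000 theta=0.1000
After 2 (thin lens f=-11): x=7.6000 theta=87/110 (≈0.7909)
After 3 (propagate distance d=27): x=637/22 (≈28.9545) theta=87/110 (≈0.7909)
Rounded to 4 decimal places: x = 28.9545, theta = 0.7909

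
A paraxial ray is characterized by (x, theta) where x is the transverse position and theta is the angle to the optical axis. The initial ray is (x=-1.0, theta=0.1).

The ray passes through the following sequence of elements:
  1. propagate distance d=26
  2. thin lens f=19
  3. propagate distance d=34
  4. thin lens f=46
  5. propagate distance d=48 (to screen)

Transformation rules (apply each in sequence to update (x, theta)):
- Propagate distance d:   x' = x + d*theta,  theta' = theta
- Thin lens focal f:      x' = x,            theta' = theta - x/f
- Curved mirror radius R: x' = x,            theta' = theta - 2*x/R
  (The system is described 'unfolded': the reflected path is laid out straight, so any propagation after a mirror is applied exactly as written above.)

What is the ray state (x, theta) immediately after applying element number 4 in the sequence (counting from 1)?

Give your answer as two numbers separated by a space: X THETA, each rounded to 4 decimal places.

Initial: x=-1.0000 theta=0.1000
After 1 (propagate distance d=26): x=1.6000 theta=0.1000
After 2 (thin lens f=19): x=1.6000 theta=3/190 (≈0.0158)
After 3 (propagate distance d=34): x=203/95 (≈2.1368) theta=3/190 (≈0.0158)
After 4 (thin lens f=46): x=203/95 (≈2.1368) theta=-67/2185 (≈-0.0307)
Rounded to 4 decimal places: x = 2.1368, theta = -0.0307

Answer: 2.1368 -0.0307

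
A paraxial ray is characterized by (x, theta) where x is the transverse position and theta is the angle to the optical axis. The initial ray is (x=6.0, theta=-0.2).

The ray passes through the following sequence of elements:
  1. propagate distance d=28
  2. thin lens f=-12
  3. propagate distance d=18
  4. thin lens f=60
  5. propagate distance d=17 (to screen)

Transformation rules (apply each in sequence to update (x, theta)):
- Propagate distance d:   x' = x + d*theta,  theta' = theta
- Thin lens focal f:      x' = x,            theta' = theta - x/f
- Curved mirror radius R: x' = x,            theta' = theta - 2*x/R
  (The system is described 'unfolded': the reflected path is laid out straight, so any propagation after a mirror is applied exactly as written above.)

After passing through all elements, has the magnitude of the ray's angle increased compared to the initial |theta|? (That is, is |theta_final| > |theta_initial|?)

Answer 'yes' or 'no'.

Initial: x=6.0000 theta=-0.2000
After 1 (propagate distance d=28): x=0.4000 theta=-0.2000
After 2 (thin lens f=-12): x=0.4000 theta=-1/6 (≈-0.1667)
After 3 (propagate distance d=18): x=-2.6000 theta=-1/6 (≈-0.1667)
After 4 (thin lens f=60): x=-2.6000 theta=-37/300 (≈-0.1233)
After 5 (propagate distance d=17 (to screen)): x=-1409/300 (≈-4.6967) theta=-37/300 (≈-0.1233)
|theta_initial|=0.2000 |theta_final|=37/300 (≈0.1233) -> not increased

Answer: no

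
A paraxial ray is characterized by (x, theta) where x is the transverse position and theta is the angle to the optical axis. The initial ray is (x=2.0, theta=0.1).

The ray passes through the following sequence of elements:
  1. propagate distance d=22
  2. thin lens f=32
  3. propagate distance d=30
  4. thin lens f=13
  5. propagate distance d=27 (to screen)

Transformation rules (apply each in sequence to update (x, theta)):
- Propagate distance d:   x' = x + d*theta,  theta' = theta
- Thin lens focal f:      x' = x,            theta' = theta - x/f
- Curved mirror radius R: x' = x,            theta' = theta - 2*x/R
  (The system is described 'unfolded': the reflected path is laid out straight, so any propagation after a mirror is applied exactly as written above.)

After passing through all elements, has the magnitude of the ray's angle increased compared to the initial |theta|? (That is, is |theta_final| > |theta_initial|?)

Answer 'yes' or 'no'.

Answer: yes

Derivation:
Initial: x=2.0000 theta=0.1000
After 1 (propagate distance d=22): x=4.2000 theta=0.1000
After 2 (thin lens f=32): x=4.2000 theta=-1/32 (≈-0.0313)
After 3 (propagate distance d=30): x=3.2625 theta=-1/32 (≈-0.0313)
After 4 (thin lens f=13): x=3.2625 theta=-587/2080 (≈-0.2822)
After 5 (propagate distance d=27 (to screen)): x=-9063/2080 (≈-4.3572) theta=-587/2080 (≈-0.2822)
|theta_initial|=0.1000 |theta_final|=587/2080 (≈0.2822) -> increased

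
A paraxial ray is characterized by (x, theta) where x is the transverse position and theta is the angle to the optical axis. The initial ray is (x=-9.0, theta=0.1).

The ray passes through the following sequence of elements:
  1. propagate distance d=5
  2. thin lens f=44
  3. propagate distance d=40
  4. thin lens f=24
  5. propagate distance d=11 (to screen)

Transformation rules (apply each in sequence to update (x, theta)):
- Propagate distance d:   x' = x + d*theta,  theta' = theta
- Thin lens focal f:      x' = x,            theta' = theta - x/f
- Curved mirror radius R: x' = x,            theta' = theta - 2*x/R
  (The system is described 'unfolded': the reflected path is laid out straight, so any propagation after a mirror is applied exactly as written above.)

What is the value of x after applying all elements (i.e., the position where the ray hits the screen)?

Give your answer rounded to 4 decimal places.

Initial: x=-9.0000 theta=0.1000
After 1 (propagate distance d=5): x=-8.5000 theta=0.1000
After 2 (thin lens f=44): x=-8.5000 theta=129/440 (≈0.2932)
After 3 (propagate distance d=40): x=71/22 (≈3.2273) theta=129/440 (≈0.2932)
After 4 (thin lens f=24): x=71/22 (≈3.2273) theta=419/2640 (≈0.1587)
After 5 (propagate distance d=11 (to screen)): x=13129/2640 (≈4.9731) theta=419/2640 (≈0.1587)
Rounded to 4 decimal places: x = 4.9731

Answer: 4.9731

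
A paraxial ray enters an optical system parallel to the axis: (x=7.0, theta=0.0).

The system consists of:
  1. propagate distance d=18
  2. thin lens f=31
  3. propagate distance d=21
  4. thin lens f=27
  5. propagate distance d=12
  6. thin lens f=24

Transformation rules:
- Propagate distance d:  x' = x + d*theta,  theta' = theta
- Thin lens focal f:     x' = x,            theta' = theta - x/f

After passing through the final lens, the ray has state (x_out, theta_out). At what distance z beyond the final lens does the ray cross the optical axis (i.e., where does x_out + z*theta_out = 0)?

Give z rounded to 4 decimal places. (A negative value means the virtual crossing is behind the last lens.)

Answer: -5.8487

Derivation:
Initial: x=7.0000 theta=0.0000
After 1 (propagate distance d=18): x=7.0000 theta=0.0000
After 2 (thin lens f=31): x=7.0000 theta=-7/31 (≈-0.2258)
After 3 (propagate distance d=21): x=70/31 (≈2.2581) theta=-7/31 (≈-0.2258)
After 4 (thin lens f=27): x=70/31 (≈2.2581) theta=-259/837 (≈-0.3094)
After 5 (propagate distance d=12): x=-406/279 (≈-1.4552) theta=-259/837 (≈-0.3094)
After 6 (thin lens f=24): x=-406/279 (≈-1.4552) theta=-833/3348 (≈-0.2488)
z_focus = -x_out/theta_out = -(-406/279)/(-833/3348) = -696/119 ≈ -5.8487
Rounded to 4 decimal places: z = -5.8487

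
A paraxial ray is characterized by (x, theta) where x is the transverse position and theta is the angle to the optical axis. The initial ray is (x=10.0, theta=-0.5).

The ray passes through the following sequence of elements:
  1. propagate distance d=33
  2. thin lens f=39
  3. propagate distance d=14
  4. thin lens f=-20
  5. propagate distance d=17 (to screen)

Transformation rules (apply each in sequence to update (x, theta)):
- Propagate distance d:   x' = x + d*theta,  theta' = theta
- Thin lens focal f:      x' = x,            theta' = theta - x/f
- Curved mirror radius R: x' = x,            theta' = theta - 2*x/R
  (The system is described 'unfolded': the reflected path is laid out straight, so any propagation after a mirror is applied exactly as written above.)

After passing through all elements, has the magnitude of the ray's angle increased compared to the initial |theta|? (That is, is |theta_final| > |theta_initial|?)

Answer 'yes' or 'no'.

Answer: yes

Derivation:
Initial: x=10.0000 theta=-0.5000
After 1 (propagate distance d=33): x=-6.5000 theta=-0.5000
After 2 (thin lens f=39): x=-6.5000 theta=-1/3 (≈-0.3333)
After 3 (propagate distance d=14): x=-67/6 (≈-11.1667) theta=-1/3 (≈-0.3333)
After 4 (thin lens f=-20): x=-67/6 (≈-11.1667) theta=-107/120 (≈-0.8917)
After 5 (propagate distance d=17 (to screen)): x=-26.3250 theta=-107/120 (≈-0.8917)
|theta_initial|=0.5000 |theta_final|=107/120 (≈0.8917) -> increased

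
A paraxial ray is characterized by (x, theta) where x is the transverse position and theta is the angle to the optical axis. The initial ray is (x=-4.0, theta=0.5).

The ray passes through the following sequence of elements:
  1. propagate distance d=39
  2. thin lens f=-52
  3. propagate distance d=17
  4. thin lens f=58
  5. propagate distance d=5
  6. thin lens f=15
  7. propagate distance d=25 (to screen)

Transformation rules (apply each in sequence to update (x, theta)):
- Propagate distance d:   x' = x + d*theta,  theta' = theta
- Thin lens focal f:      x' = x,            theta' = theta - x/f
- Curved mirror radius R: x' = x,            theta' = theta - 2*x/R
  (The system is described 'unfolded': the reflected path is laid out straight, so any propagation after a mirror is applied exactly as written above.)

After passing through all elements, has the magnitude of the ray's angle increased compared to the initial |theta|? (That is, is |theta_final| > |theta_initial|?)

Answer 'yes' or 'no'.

Initial: x=-4.0000 theta=0.5000
After 1 (propagate distance d=39): x=15.5000 theta=0.5000
After 2 (thin lens f=-52): x=15.5000 theta=83/104 (≈0.7981)
After 3 (propagate distance d=17): x=3023/104 (≈29.0673) theta=83/104 (≈0.7981)
After 4 (thin lens f=58): x=3023/104 (≈29.0673) theta=1791/6032 (≈0.2969)
After 5 (propagate distance d=5): x=184289/6032 (≈30.5519) theta=1791/6032 (≈0.2969)
After 6 (thin lens f=15): x=184289/6032 (≈30.5519) theta=-9839/5655 (≈-1.7399)
After 7 (propagate distance d=25 (to screen)): x=-234253/18096 (≈-12.9450) theta=-9839/5655 (≈-1.7399)
|theta_initial|=0.5000 |theta_final|=9839/5655 (≈1.7399) -> increased

Answer: yes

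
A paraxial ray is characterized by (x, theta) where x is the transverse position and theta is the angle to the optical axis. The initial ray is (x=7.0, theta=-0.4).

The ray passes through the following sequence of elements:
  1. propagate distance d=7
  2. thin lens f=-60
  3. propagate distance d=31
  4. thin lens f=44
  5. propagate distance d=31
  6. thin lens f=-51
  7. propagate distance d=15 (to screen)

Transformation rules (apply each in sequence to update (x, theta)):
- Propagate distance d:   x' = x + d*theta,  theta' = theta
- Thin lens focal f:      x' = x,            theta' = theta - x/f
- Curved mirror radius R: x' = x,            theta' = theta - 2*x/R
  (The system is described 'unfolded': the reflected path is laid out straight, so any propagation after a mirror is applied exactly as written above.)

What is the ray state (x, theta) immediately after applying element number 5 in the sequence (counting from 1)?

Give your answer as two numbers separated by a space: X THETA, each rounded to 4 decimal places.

Answer: -12.0116 -0.1930

Derivation:
Initial: x=7.0000 theta=-0.4000
After 1 (propagate distance d=7): x=4.2000 theta=-0.4000
After 2 (thin lens f=-60): x=4.2000 theta=-0.3300
After 3 (propagate distance d=31): x=-6.0300 theta=-0.3300
After 4 (thin lens f=44): x=-6.0300 theta=-849/4400 (≈-0.1930)
After 5 (propagate distance d=31): x=-52851/4400 (≈-12.0116) theta=-849/4400 (≈-0.1930)
Rounded to 4 decimal places: x = -12.0116, theta = -0.1930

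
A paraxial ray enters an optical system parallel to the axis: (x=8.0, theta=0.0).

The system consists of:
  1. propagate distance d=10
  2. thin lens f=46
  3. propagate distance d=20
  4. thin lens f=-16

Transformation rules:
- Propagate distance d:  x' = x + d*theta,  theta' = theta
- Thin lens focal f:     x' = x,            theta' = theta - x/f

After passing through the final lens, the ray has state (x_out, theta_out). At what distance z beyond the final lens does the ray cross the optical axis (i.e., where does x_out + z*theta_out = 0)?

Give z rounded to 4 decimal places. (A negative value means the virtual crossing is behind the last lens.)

Initial: x=8.0000 theta=0.0000
After 1 (propagate distance d=10): x=8.0000 theta=0.0000
After 2 (thin lens f=46): x=8.0000 theta=-4/23 (≈-0.1739)
After 3 (propagate distance d=20): x=104/23 (≈4.5217) theta=-4/23 (≈-0.1739)
After 4 (thin lens f=-16): x=104/23 (≈4.5217) theta=5/46 (≈0.1087)
z_focus = -x_out/theta_out = -(104/23)/(5/46) = -41.6000
Rounded to 4 decimal places: z = -41.6000

Answer: -41.6000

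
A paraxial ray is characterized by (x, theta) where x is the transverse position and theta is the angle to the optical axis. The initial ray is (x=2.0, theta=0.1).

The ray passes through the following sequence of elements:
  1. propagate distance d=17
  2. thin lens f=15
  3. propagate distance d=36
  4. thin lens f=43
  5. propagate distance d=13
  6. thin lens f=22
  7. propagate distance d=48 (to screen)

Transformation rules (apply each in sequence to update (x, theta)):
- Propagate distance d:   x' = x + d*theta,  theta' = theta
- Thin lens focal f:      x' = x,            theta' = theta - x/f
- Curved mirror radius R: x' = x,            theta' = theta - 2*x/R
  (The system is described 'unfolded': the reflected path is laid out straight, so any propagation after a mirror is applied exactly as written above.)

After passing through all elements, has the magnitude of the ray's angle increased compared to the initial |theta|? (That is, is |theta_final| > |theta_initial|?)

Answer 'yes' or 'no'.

Initial: x=2.0000 theta=0.1000
After 1 (propagate distance d=17): x=3.7000 theta=0.1000
After 2 (thin lens f=15): x=3.7000 theta=-11/75 (≈-0.1467)
After 3 (propagate distance d=36): x=-1.5800 theta=-11/75 (≈-0.1467)
After 4 (thin lens f=43): x=-1.5800 theta=-709/6450 (≈-0.1099)
After 5 (propagate distance d=13): x=-9704/3225 (≈-3.0090) theta=-709/6450 (≈-0.1099)
After 6 (thin lens f=22): x=-9704/3225 (≈-3.0090) theta=127/4730 (≈0.0268)
After 7 (propagate distance d=48 (to screen)): x=-61024/35475 (≈-1.7202) theta=127/4730 (≈0.0268)
|theta_initial|=0.1000 |theta_final|=127/4730 (≈0.0268) -> not increased

Answer: no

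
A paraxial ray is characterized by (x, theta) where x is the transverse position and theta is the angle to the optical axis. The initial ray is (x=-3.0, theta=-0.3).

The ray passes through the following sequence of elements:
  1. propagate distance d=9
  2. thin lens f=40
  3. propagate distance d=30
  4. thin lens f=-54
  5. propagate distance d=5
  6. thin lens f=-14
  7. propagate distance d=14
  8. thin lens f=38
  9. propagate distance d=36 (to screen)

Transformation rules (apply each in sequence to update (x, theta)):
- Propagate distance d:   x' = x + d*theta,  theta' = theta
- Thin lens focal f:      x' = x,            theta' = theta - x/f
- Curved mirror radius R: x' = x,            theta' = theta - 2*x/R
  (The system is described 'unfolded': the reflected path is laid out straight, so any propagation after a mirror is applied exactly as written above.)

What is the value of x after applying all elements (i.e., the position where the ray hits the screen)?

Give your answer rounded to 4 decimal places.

Answer: -45.4745

Derivation:
Initial: x=-3.0000 theta=-0.3000
After 1 (propagate distance d=9): x=-5.7000 theta=-0.3000
After 2 (thin lens f=40): x=-5.7000 theta=-0.1575
After 3 (propagate distance d=30): x=-10.4250 theta=-0.1575
After 4 (thin lens f=-54): x=-10.4250 theta=-631/1800 (≈-0.3506)
After 5 (propagate distance d=5): x=-548/45 (≈-12.1778) theta=-631/1800 (≈-0.3506)
After 6 (thin lens f=-14): x=-548/45 (≈-12.1778) theta=-15377/12600 (≈-1.2204)
After 7 (propagate distance d=14): x=-8779/300 (≈-29.2633) theta=-15377/12600 (≈-1.2204)
After 8 (thin lens f=38): x=-8779/300 (≈-29.2633) theta=-26951/59850 (≈-0.4503)
After 9 (propagate distance d=36 (to screen)): x=-1814431/39900 (≈-45.4745) theta=-26951/59850 (≈-0.4503)
Rounded to 4 decimal places: x = -45.4745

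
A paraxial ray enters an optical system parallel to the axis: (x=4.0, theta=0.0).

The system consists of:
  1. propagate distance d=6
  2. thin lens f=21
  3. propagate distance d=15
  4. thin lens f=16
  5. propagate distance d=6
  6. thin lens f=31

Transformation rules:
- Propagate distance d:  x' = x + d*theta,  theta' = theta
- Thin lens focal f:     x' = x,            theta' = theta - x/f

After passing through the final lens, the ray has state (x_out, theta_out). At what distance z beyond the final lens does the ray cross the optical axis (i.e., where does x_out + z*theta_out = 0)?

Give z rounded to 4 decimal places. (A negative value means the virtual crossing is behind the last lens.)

Initial: x=4.0000 theta=0.0000
After 1 (propagate distance d=6): x=4.0000 theta=0.0000
After 2 (thin lens f=21): x=4.0000 theta=-4/21 (≈-0.1905)
After 3 (propagate distance d=15): x=8/7 (≈1.1429) theta=-4/21 (≈-0.1905)
After 4 (thin lens f=16): x=8/7 (≈1.1429) theta=-11/42 (≈-0.2619)
After 5 (propagate distance d=6): x=-3/7 (≈-0.4286) theta=-11/42 (≈-0.2619)
After 6 (thin lens f=31): x=-3/7 (≈-0.4286) theta=-323/1302 (≈-0.2481)
z_focus = -x_out/theta_out = -(-3/7)/(-323/1302) = -558/323 ≈ -1.7276
Rounded to 4 decimal places: z = -1.7276

Answer: -1.7276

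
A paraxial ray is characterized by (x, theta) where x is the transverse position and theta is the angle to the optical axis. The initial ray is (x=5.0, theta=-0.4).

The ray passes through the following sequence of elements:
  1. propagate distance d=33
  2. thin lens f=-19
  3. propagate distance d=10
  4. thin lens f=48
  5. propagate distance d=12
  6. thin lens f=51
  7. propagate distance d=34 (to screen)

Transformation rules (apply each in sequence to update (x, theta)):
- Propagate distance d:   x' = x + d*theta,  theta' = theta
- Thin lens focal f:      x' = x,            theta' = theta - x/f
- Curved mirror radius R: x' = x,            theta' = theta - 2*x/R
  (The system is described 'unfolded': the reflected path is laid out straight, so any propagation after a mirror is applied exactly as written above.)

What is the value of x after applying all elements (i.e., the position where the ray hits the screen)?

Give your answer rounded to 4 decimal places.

Initial: x=5.0000 theta=-0.4000
After 1 (propagate distance d=33): x=-8.2000 theta=-0.4000
After 2 (thin lens f=-19): x=-8.2000 theta=-79/95 (≈-0.8316)
After 3 (propagate distance d=10): x=-1569/95 (≈-16.5158) theta=-79/95 (≈-0.8316)
After 4 (thin lens f=48): x=-1569/95 (≈-16.5158) theta=-0.4875
After 5 (propagate distance d=12): x=-8499/380 (≈-22.3658) theta=-0.4875
After 6 (thin lens f=51): x=-8499/380 (≈-22.3658) theta=-253/5168 (≈-0.0490)
After 7 (propagate distance d=34 (to screen)): x=-18263/760 (≈-24.0303) theta=-253/5168 (≈-0.0490)
Rounded to 4 decimal places: x = -24.0303

Answer: -24.0303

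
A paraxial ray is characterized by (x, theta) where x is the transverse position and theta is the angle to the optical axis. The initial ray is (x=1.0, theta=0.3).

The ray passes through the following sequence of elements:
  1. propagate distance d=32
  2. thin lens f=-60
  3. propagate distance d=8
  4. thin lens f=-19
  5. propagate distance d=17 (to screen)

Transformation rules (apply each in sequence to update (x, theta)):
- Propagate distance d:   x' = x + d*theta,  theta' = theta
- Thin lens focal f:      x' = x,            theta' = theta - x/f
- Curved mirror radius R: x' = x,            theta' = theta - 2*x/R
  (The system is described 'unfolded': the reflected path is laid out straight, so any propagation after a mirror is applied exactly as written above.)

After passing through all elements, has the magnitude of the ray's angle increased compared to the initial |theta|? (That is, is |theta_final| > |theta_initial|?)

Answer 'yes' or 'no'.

Answer: yes

Derivation:
Initial: x=1.0000 theta=0.3000
After 1 (propagate distance d=32): x=10.6000 theta=0.3000
After 2 (thin lens f=-60): x=10.6000 theta=143/300 (≈0.4767)
After 3 (propagate distance d=8): x=1081/75 (≈14.4133) theta=143/300 (≈0.4767)
After 4 (thin lens f=-19): x=1081/75 (≈14.4133) theta=2347/1900 (≈1.2353)
After 5 (propagate distance d=17 (to screen)): x=201853/5700 (≈35.4128) theta=2347/1900 (≈1.2353)
|theta_initial|=0.3000 |theta_final|=2347/1900 (≈1.2353) -> increased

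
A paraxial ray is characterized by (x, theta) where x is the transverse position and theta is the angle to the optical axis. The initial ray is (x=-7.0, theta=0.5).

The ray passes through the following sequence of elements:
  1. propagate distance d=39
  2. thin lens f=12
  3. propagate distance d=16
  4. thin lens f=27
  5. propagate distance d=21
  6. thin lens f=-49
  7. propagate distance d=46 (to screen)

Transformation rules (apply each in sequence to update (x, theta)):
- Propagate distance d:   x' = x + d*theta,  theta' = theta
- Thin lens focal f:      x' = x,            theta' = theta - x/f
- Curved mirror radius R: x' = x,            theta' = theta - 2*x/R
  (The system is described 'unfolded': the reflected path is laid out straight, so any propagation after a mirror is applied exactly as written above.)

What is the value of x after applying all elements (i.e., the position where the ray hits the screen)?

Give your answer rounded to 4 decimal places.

Initial: x=-7.0000 theta=0.5000
After 1 (propagate distance d=39): x=12.5000 theta=0.5000
After 2 (thin lens f=12): x=12.5000 theta=-13/24 (≈-0.5417)
After 3 (propagate distance d=16): x=23/6 (≈3.8333) theta=-13/24 (≈-0.5417)
After 4 (thin lens f=27): x=23/6 (≈3.8333) theta=-443/648 (≈-0.6836)
After 5 (propagate distance d=21): x=-2273/216 (≈-10.5231) theta=-443/648 (≈-0.6836)
After 6 (thin lens f=-49): x=-2273/216 (≈-10.5231) theta=-14263/15876 (≈-0.8984)
After 7 (propagate distance d=46 (to screen)): x=-1646327/31752 (≈-51.8496) theta=-14263/15876 (≈-0.8984)
Rounded to 4 decimal places: x = -51.8496

Answer: -51.8496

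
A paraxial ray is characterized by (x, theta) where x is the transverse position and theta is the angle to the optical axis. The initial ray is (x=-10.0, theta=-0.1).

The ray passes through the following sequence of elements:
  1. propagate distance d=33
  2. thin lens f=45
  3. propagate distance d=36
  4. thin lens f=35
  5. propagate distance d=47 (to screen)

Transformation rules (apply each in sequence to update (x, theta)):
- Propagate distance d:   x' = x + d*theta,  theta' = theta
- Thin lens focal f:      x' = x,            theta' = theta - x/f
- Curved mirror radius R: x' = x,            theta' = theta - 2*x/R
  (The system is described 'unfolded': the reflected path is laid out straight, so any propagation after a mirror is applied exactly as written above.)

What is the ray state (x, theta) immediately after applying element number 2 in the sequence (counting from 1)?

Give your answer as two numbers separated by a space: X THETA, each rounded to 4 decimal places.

Initial: x=-10.0000 theta=-0.1000
After 1 (propagate distance d=33): x=-13.3000 theta=-0.1000
After 2 (thin lens f=45): x=-13.3000 theta=44/225 (≈0.1956)
Rounded to 4 decimal places: x = -13.3000, theta = 0.1956

Answer: -13.3000 0.1956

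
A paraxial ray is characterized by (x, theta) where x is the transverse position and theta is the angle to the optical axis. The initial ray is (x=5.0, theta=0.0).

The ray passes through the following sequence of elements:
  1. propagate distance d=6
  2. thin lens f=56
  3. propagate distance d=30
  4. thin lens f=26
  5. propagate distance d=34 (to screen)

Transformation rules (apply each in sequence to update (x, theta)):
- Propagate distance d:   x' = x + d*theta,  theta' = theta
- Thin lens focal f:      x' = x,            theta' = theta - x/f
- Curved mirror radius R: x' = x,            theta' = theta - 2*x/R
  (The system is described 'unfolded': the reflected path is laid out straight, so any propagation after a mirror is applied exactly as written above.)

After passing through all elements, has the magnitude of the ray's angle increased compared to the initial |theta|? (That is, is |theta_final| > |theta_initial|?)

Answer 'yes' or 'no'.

Initial: x=5.0000 theta=0.0000
After 1 (propagate distance d=6): x=5.0000 theta=0.0000
After 2 (thin lens f=56): x=5.0000 theta=-5/56 (≈-0.0893)
After 3 (propagate distance d=30): x=65/28 (≈2.3214) theta=-5/56 (≈-0.0893)
After 4 (thin lens f=26): x=65/28 (≈2.3214) theta=-5/28 (≈-0.1786)
After 5 (propagate distance d=34 (to screen)): x=-3.7500 theta=-5/28 (≈-0.1786)
|theta_initial|=0.0000 |theta_final|=5/28 (≈0.1786) -> increased

Answer: yes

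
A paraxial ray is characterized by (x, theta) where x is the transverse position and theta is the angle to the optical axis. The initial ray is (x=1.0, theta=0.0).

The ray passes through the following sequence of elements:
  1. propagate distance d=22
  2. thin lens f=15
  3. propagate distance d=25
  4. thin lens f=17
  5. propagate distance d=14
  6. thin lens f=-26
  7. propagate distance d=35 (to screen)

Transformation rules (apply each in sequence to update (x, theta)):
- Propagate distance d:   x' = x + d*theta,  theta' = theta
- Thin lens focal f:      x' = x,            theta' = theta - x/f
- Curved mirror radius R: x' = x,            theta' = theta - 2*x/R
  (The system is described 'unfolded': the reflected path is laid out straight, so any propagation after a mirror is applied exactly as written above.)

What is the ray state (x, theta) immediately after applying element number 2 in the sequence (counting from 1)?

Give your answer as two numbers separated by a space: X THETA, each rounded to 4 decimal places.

Initial: x=1.0000 theta=0.0000
After 1 (propagate distance d=22): x=1.0000 theta=0.0000
After 2 (thin lens f=15): x=1.0000 theta=-1/15 (≈-0.0667)
Rounded to 4 decimal places: x = 1.0000, theta = -0.0667

Answer: 1.0000 -0.0667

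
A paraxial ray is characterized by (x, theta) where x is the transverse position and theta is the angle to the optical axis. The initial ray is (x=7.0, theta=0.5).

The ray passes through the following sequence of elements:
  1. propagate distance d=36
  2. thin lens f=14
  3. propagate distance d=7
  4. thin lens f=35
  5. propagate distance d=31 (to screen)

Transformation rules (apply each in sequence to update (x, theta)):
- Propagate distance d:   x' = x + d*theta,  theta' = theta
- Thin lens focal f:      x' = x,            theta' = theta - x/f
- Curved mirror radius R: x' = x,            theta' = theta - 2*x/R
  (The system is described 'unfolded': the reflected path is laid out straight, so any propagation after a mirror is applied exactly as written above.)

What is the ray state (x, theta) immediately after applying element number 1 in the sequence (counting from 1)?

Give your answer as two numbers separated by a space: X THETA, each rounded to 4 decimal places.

Initial: x=7.0000 theta=0.5000
After 1 (propagate distance d=36): x=25.0000 theta=0.5000
Rounded to 4 decimal places: x = 25.0000, theta = 0.5000

Answer: 25.0000 0.5000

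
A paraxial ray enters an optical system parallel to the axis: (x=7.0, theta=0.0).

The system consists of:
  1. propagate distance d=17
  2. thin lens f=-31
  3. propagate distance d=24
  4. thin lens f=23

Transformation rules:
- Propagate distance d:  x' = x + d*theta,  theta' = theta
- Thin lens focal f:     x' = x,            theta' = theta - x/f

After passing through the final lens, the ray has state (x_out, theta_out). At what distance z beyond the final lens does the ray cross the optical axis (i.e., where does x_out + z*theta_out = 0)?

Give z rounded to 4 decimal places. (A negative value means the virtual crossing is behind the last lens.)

Initial: x=7.0000 theta=0.0000
After 1 (propagate distance d=17): x=7.0000 theta=0.0000
After 2 (thin lens f=-31): x=7.0000 theta=7/31 (≈0.2258)
After 3 (propagate distance d=24): x=385/31 (≈12.4194) theta=7/31 (≈0.2258)
After 4 (thin lens f=23): x=385/31 (≈12.4194) theta=-224/713 (≈-0.3142)
z_focus = -x_out/theta_out = -(385/31)/(-224/713) = 1265/32 ≈ 39.5313
Rounded to 4 decimal places: z = 39.5313

Answer: 39.5313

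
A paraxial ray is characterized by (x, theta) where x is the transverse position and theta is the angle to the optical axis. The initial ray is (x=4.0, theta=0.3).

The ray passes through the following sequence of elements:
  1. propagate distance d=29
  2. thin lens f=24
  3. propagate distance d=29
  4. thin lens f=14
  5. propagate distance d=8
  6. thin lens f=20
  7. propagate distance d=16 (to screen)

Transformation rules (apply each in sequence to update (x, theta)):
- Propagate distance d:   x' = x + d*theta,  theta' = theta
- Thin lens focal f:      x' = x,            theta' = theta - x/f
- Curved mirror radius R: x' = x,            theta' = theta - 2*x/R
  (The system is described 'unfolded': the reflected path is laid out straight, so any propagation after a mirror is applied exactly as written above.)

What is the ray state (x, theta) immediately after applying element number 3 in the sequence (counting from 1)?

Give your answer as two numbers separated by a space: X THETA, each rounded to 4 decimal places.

Answer: 6.0542 -0.2292

Derivation:
Initial: x=4.0000 theta=0.3000
After 1 (propagate distance d=29): x=12.7000 theta=0.3000
After 2 (thin lens f=24): x=12.7000 theta=-11/48 (≈-0.2292)
After 3 (propagate distance d=29): x=1453/240 (≈6.0542) theta=-11/48 (≈-0.2292)
Rounded to 4 decimal places: x = 6.0542, theta = -0.2292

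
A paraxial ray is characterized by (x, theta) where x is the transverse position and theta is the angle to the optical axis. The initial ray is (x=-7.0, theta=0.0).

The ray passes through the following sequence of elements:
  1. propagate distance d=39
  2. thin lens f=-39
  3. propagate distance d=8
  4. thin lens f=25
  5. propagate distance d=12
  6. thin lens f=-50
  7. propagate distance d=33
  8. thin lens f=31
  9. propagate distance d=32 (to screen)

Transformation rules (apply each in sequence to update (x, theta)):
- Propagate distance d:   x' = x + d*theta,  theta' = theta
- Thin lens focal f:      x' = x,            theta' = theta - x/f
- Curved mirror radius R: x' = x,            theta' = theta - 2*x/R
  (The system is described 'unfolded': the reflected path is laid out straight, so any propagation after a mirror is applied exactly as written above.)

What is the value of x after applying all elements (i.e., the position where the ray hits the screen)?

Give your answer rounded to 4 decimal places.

Answer: 1.0505

Derivation:
Initial: x=-7.0000 theta=0.0000
After 1 (propagate distance d=39): x=-7.0000 theta=0.0000
After 2 (thin lens f=-39): x=-7.0000 theta=-7/39 (≈-0.1795)
After 3 (propagate distance d=8): x=-329/39 (≈-8.4359) theta=-7/39 (≈-0.1795)
After 4 (thin lens f=25): x=-329/39 (≈-8.4359) theta=154/975 (≈0.1579)
After 5 (propagate distance d=12): x=-6377/975 (≈-6.5405) theta=154/975 (≈0.1579)
After 6 (thin lens f=-50): x=-6377/975 (≈-6.5405) theta=441/16250 (≈0.0271)
After 7 (propagate distance d=33): x=-275191/48750 (≈-5.6449) theta=441/16250 (≈0.0271)
After 8 (thin lens f=31): x=-275191/48750 (≈-5.6449) theta=158102/755625 (≈0.2092)
After 9 (propagate distance d=32 (to screen)): x=1587607/1511250 (≈1.0505) theta=158102/755625 (≈0.2092)
Rounded to 4 decimal places: x = 1.0505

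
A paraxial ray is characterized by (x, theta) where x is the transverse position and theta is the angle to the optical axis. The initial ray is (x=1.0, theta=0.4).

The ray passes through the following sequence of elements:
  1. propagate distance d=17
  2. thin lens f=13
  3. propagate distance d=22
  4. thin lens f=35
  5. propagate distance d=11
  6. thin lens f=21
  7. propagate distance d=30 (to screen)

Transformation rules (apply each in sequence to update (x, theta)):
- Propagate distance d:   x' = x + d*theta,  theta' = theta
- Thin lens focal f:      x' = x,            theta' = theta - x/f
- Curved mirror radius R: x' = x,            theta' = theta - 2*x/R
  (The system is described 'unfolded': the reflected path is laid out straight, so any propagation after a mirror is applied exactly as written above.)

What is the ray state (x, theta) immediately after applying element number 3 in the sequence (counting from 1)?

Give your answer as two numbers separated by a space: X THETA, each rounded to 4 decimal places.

Initial: x=1.0000 theta=0.4000
After 1 (propagate distance d=17): x=7.8000 theta=0.4000
After 2 (thin lens f=13): x=7.8000 theta=-0.2000
After 3 (propagate distance d=22): x=3.4000 theta=-0.2000
Rounded to 4 decimal places: x = 3.4000, theta = -0.2000

Answer: 3.4000 -0.2000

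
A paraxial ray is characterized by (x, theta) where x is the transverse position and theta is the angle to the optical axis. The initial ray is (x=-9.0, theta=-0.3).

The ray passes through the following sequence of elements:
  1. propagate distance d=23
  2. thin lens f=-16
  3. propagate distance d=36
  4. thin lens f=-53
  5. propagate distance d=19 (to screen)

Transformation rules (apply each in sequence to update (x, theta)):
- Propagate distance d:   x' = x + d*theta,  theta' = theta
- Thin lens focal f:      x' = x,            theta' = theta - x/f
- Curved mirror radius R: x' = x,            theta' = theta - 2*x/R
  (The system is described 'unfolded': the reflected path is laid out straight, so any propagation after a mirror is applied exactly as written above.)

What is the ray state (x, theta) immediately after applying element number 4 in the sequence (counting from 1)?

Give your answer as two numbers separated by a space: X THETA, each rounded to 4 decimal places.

Answer: -62.4750 -2.4725

Derivation:
Initial: x=-9.0000 theta=-0.3000
After 1 (propagate distance d=23): x=-15.9000 theta=-0.3000
After 2 (thin lens f=-16): x=-15.9000 theta=-207/160 (≈-1.2938)
After 3 (propagate distance d=36): x=-62.4750 theta=-207/160 (≈-1.2938)
After 4 (thin lens f=-53): x=-62.4750 theta=-20967/8480 (≈-2.4725)
Rounded to 4 decimal places: x = -62.4750, theta = -2.4725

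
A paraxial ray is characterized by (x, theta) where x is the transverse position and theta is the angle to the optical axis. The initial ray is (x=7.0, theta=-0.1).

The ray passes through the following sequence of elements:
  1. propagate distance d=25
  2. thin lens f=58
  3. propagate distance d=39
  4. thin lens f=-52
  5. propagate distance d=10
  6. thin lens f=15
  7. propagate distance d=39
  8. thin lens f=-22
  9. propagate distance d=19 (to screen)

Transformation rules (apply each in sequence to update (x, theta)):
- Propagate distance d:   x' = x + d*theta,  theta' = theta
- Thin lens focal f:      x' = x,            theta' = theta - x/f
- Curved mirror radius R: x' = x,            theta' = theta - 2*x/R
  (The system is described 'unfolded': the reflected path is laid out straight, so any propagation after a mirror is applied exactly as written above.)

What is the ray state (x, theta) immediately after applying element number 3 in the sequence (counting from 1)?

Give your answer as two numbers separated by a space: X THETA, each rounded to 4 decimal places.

Answer: -2.4259 -0.1776

Derivation:
Initial: x=7.0000 theta=-0.1000
After 1 (propagate distance d=25): x=4.5000 theta=-0.1000
After 2 (thin lens f=58): x=4.5000 theta=-103/580 (≈-0.1776)
After 3 (propagate distance d=39): x=-1407/580 (≈-2.4259) theta=-103/580 (≈-0.1776)
Rounded to 4 decimal places: x = -2.4259, theta = -0.1776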